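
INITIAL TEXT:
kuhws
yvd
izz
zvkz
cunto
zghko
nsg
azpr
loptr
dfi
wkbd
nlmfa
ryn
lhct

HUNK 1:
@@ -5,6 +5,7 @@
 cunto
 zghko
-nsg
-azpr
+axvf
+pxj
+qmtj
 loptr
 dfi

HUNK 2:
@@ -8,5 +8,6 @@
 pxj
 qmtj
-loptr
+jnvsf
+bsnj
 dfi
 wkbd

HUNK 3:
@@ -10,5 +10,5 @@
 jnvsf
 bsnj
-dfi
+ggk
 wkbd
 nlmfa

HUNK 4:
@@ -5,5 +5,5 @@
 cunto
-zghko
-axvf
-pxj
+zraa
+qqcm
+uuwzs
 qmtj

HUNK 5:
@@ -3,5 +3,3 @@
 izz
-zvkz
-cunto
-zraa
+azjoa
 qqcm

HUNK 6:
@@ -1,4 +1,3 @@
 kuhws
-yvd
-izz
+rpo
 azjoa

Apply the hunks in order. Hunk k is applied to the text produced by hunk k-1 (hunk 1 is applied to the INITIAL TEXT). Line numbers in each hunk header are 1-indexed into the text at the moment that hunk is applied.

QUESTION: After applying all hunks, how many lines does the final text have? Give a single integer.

Answer: 13

Derivation:
Hunk 1: at line 5 remove [nsg,azpr] add [axvf,pxj,qmtj] -> 15 lines: kuhws yvd izz zvkz cunto zghko axvf pxj qmtj loptr dfi wkbd nlmfa ryn lhct
Hunk 2: at line 8 remove [loptr] add [jnvsf,bsnj] -> 16 lines: kuhws yvd izz zvkz cunto zghko axvf pxj qmtj jnvsf bsnj dfi wkbd nlmfa ryn lhct
Hunk 3: at line 10 remove [dfi] add [ggk] -> 16 lines: kuhws yvd izz zvkz cunto zghko axvf pxj qmtj jnvsf bsnj ggk wkbd nlmfa ryn lhct
Hunk 4: at line 5 remove [zghko,axvf,pxj] add [zraa,qqcm,uuwzs] -> 16 lines: kuhws yvd izz zvkz cunto zraa qqcm uuwzs qmtj jnvsf bsnj ggk wkbd nlmfa ryn lhct
Hunk 5: at line 3 remove [zvkz,cunto,zraa] add [azjoa] -> 14 lines: kuhws yvd izz azjoa qqcm uuwzs qmtj jnvsf bsnj ggk wkbd nlmfa ryn lhct
Hunk 6: at line 1 remove [yvd,izz] add [rpo] -> 13 lines: kuhws rpo azjoa qqcm uuwzs qmtj jnvsf bsnj ggk wkbd nlmfa ryn lhct
Final line count: 13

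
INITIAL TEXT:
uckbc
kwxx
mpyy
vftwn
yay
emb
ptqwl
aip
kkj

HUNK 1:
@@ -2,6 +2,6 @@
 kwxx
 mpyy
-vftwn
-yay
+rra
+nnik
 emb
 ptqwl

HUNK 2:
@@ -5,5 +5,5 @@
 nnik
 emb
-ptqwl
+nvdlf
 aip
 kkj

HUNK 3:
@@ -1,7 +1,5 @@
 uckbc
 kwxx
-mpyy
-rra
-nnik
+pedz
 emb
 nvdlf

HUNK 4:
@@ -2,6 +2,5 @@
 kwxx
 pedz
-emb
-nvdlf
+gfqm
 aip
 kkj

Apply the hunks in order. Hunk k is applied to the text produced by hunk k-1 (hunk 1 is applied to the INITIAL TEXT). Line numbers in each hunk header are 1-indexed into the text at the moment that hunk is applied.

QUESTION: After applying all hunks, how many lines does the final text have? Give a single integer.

Answer: 6

Derivation:
Hunk 1: at line 2 remove [vftwn,yay] add [rra,nnik] -> 9 lines: uckbc kwxx mpyy rra nnik emb ptqwl aip kkj
Hunk 2: at line 5 remove [ptqwl] add [nvdlf] -> 9 lines: uckbc kwxx mpyy rra nnik emb nvdlf aip kkj
Hunk 3: at line 1 remove [mpyy,rra,nnik] add [pedz] -> 7 lines: uckbc kwxx pedz emb nvdlf aip kkj
Hunk 4: at line 2 remove [emb,nvdlf] add [gfqm] -> 6 lines: uckbc kwxx pedz gfqm aip kkj
Final line count: 6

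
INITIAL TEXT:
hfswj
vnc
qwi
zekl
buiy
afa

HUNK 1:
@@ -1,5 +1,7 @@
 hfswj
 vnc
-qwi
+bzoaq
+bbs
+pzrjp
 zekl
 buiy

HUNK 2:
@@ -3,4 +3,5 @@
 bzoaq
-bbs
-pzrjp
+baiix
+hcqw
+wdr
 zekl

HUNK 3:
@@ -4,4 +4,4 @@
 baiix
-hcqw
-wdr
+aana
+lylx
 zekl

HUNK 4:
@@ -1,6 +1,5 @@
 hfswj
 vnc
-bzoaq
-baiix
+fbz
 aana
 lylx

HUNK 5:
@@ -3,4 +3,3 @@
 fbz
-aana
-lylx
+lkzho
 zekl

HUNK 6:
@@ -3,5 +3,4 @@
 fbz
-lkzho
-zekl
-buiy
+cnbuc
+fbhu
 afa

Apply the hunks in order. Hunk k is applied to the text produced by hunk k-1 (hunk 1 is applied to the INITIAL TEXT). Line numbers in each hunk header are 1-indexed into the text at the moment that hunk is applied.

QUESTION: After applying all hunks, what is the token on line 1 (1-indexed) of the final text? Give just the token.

Hunk 1: at line 1 remove [qwi] add [bzoaq,bbs,pzrjp] -> 8 lines: hfswj vnc bzoaq bbs pzrjp zekl buiy afa
Hunk 2: at line 3 remove [bbs,pzrjp] add [baiix,hcqw,wdr] -> 9 lines: hfswj vnc bzoaq baiix hcqw wdr zekl buiy afa
Hunk 3: at line 4 remove [hcqw,wdr] add [aana,lylx] -> 9 lines: hfswj vnc bzoaq baiix aana lylx zekl buiy afa
Hunk 4: at line 1 remove [bzoaq,baiix] add [fbz] -> 8 lines: hfswj vnc fbz aana lylx zekl buiy afa
Hunk 5: at line 3 remove [aana,lylx] add [lkzho] -> 7 lines: hfswj vnc fbz lkzho zekl buiy afa
Hunk 6: at line 3 remove [lkzho,zekl,buiy] add [cnbuc,fbhu] -> 6 lines: hfswj vnc fbz cnbuc fbhu afa
Final line 1: hfswj

Answer: hfswj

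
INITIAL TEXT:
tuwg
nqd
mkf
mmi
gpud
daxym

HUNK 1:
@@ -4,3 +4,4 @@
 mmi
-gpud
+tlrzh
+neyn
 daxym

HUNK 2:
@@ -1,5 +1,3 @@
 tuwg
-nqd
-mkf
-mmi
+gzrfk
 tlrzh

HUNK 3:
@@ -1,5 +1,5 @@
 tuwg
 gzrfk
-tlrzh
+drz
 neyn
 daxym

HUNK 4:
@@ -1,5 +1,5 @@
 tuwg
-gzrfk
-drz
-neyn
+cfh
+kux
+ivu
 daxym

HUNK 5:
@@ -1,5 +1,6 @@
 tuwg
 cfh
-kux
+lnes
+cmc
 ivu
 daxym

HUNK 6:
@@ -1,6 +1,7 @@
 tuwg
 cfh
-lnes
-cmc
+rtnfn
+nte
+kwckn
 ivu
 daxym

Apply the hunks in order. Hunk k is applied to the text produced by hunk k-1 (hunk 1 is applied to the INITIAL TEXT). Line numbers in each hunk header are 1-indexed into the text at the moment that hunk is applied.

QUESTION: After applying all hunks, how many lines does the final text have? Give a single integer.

Hunk 1: at line 4 remove [gpud] add [tlrzh,neyn] -> 7 lines: tuwg nqd mkf mmi tlrzh neyn daxym
Hunk 2: at line 1 remove [nqd,mkf,mmi] add [gzrfk] -> 5 lines: tuwg gzrfk tlrzh neyn daxym
Hunk 3: at line 1 remove [tlrzh] add [drz] -> 5 lines: tuwg gzrfk drz neyn daxym
Hunk 4: at line 1 remove [gzrfk,drz,neyn] add [cfh,kux,ivu] -> 5 lines: tuwg cfh kux ivu daxym
Hunk 5: at line 1 remove [kux] add [lnes,cmc] -> 6 lines: tuwg cfh lnes cmc ivu daxym
Hunk 6: at line 1 remove [lnes,cmc] add [rtnfn,nte,kwckn] -> 7 lines: tuwg cfh rtnfn nte kwckn ivu daxym
Final line count: 7

Answer: 7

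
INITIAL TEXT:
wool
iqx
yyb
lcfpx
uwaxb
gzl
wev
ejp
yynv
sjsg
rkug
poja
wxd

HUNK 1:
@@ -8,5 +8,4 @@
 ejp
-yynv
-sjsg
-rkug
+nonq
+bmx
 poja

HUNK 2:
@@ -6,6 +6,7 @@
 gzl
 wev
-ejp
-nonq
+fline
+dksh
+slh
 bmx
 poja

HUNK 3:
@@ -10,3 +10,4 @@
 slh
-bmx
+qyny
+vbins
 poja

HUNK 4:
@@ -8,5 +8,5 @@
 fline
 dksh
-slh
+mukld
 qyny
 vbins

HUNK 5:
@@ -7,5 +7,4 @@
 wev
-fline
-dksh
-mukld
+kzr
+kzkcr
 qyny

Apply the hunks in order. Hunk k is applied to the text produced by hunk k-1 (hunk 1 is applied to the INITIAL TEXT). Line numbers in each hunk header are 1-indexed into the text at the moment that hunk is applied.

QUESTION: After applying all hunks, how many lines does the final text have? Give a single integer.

Hunk 1: at line 8 remove [yynv,sjsg,rkug] add [nonq,bmx] -> 12 lines: wool iqx yyb lcfpx uwaxb gzl wev ejp nonq bmx poja wxd
Hunk 2: at line 6 remove [ejp,nonq] add [fline,dksh,slh] -> 13 lines: wool iqx yyb lcfpx uwaxb gzl wev fline dksh slh bmx poja wxd
Hunk 3: at line 10 remove [bmx] add [qyny,vbins] -> 14 lines: wool iqx yyb lcfpx uwaxb gzl wev fline dksh slh qyny vbins poja wxd
Hunk 4: at line 8 remove [slh] add [mukld] -> 14 lines: wool iqx yyb lcfpx uwaxb gzl wev fline dksh mukld qyny vbins poja wxd
Hunk 5: at line 7 remove [fline,dksh,mukld] add [kzr,kzkcr] -> 13 lines: wool iqx yyb lcfpx uwaxb gzl wev kzr kzkcr qyny vbins poja wxd
Final line count: 13

Answer: 13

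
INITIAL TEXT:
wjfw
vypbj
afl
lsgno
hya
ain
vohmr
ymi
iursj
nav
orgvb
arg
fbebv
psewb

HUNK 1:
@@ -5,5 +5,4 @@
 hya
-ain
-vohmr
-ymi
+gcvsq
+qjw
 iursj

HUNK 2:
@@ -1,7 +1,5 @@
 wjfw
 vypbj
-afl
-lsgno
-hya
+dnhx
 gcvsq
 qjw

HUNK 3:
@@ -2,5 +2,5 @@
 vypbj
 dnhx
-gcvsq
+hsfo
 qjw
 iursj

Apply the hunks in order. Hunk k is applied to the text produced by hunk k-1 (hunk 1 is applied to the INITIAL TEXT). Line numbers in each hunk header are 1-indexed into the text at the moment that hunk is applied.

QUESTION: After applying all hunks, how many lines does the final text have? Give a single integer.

Hunk 1: at line 5 remove [ain,vohmr,ymi] add [gcvsq,qjw] -> 13 lines: wjfw vypbj afl lsgno hya gcvsq qjw iursj nav orgvb arg fbebv psewb
Hunk 2: at line 1 remove [afl,lsgno,hya] add [dnhx] -> 11 lines: wjfw vypbj dnhx gcvsq qjw iursj nav orgvb arg fbebv psewb
Hunk 3: at line 2 remove [gcvsq] add [hsfo] -> 11 lines: wjfw vypbj dnhx hsfo qjw iursj nav orgvb arg fbebv psewb
Final line count: 11

Answer: 11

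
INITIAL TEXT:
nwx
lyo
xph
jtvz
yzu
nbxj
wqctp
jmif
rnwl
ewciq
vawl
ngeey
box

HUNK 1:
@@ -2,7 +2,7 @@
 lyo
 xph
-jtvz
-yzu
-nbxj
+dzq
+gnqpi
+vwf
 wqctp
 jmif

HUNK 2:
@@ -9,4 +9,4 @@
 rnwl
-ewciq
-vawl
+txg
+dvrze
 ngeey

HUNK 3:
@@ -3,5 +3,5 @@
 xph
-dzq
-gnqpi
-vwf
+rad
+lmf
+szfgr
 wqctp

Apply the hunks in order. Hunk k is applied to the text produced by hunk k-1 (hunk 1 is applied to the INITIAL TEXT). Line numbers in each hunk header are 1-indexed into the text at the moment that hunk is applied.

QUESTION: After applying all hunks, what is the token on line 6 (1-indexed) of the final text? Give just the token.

Hunk 1: at line 2 remove [jtvz,yzu,nbxj] add [dzq,gnqpi,vwf] -> 13 lines: nwx lyo xph dzq gnqpi vwf wqctp jmif rnwl ewciq vawl ngeey box
Hunk 2: at line 9 remove [ewciq,vawl] add [txg,dvrze] -> 13 lines: nwx lyo xph dzq gnqpi vwf wqctp jmif rnwl txg dvrze ngeey box
Hunk 3: at line 3 remove [dzq,gnqpi,vwf] add [rad,lmf,szfgr] -> 13 lines: nwx lyo xph rad lmf szfgr wqctp jmif rnwl txg dvrze ngeey box
Final line 6: szfgr

Answer: szfgr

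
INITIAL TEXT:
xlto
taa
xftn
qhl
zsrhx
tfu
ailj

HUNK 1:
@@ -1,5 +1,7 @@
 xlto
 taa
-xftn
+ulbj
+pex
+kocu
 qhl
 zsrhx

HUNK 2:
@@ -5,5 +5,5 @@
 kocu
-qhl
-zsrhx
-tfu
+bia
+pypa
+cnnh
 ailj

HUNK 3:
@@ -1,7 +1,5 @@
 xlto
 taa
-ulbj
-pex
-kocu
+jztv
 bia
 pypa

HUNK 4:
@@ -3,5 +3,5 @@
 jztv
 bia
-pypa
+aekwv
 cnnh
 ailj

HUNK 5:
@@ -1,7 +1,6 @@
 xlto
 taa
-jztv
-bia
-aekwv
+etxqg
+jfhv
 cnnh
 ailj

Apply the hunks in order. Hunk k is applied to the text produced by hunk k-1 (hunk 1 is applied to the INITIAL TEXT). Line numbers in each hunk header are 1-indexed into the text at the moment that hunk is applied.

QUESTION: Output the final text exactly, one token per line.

Answer: xlto
taa
etxqg
jfhv
cnnh
ailj

Derivation:
Hunk 1: at line 1 remove [xftn] add [ulbj,pex,kocu] -> 9 lines: xlto taa ulbj pex kocu qhl zsrhx tfu ailj
Hunk 2: at line 5 remove [qhl,zsrhx,tfu] add [bia,pypa,cnnh] -> 9 lines: xlto taa ulbj pex kocu bia pypa cnnh ailj
Hunk 3: at line 1 remove [ulbj,pex,kocu] add [jztv] -> 7 lines: xlto taa jztv bia pypa cnnh ailj
Hunk 4: at line 3 remove [pypa] add [aekwv] -> 7 lines: xlto taa jztv bia aekwv cnnh ailj
Hunk 5: at line 1 remove [jztv,bia,aekwv] add [etxqg,jfhv] -> 6 lines: xlto taa etxqg jfhv cnnh ailj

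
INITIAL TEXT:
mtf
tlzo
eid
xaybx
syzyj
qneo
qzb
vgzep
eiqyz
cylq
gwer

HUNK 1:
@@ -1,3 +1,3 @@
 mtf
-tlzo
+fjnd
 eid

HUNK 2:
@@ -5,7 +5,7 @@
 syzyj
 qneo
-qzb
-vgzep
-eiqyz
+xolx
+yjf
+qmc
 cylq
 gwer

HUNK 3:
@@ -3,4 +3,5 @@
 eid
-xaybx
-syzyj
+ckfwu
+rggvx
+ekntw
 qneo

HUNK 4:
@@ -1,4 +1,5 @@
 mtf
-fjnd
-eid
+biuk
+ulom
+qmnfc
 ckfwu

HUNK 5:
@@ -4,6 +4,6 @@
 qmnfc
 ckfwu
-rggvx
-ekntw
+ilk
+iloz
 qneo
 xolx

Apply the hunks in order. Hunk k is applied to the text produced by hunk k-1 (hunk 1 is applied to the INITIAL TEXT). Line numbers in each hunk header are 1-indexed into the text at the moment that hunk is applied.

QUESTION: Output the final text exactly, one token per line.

Answer: mtf
biuk
ulom
qmnfc
ckfwu
ilk
iloz
qneo
xolx
yjf
qmc
cylq
gwer

Derivation:
Hunk 1: at line 1 remove [tlzo] add [fjnd] -> 11 lines: mtf fjnd eid xaybx syzyj qneo qzb vgzep eiqyz cylq gwer
Hunk 2: at line 5 remove [qzb,vgzep,eiqyz] add [xolx,yjf,qmc] -> 11 lines: mtf fjnd eid xaybx syzyj qneo xolx yjf qmc cylq gwer
Hunk 3: at line 3 remove [xaybx,syzyj] add [ckfwu,rggvx,ekntw] -> 12 lines: mtf fjnd eid ckfwu rggvx ekntw qneo xolx yjf qmc cylq gwer
Hunk 4: at line 1 remove [fjnd,eid] add [biuk,ulom,qmnfc] -> 13 lines: mtf biuk ulom qmnfc ckfwu rggvx ekntw qneo xolx yjf qmc cylq gwer
Hunk 5: at line 4 remove [rggvx,ekntw] add [ilk,iloz] -> 13 lines: mtf biuk ulom qmnfc ckfwu ilk iloz qneo xolx yjf qmc cylq gwer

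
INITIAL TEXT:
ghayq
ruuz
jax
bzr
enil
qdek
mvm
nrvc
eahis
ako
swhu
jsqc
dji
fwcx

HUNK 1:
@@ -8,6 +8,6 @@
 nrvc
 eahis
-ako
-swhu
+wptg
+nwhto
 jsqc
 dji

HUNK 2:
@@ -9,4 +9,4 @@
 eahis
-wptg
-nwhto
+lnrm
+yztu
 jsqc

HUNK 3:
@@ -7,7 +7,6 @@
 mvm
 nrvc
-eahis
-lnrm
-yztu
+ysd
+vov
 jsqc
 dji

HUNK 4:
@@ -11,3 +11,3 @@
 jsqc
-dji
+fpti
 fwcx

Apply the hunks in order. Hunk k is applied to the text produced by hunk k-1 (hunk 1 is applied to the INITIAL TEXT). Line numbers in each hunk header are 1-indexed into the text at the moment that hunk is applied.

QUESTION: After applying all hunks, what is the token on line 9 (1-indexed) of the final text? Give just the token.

Hunk 1: at line 8 remove [ako,swhu] add [wptg,nwhto] -> 14 lines: ghayq ruuz jax bzr enil qdek mvm nrvc eahis wptg nwhto jsqc dji fwcx
Hunk 2: at line 9 remove [wptg,nwhto] add [lnrm,yztu] -> 14 lines: ghayq ruuz jax bzr enil qdek mvm nrvc eahis lnrm yztu jsqc dji fwcx
Hunk 3: at line 7 remove [eahis,lnrm,yztu] add [ysd,vov] -> 13 lines: ghayq ruuz jax bzr enil qdek mvm nrvc ysd vov jsqc dji fwcx
Hunk 4: at line 11 remove [dji] add [fpti] -> 13 lines: ghayq ruuz jax bzr enil qdek mvm nrvc ysd vov jsqc fpti fwcx
Final line 9: ysd

Answer: ysd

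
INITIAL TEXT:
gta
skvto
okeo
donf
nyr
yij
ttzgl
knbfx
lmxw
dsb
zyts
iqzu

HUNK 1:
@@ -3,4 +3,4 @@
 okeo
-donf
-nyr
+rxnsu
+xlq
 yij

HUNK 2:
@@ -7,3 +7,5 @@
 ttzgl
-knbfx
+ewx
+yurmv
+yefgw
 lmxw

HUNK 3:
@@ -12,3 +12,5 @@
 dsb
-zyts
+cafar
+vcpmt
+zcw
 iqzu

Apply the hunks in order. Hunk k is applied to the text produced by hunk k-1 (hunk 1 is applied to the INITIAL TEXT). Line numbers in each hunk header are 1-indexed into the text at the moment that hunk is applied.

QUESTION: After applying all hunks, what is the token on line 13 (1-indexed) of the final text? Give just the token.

Answer: cafar

Derivation:
Hunk 1: at line 3 remove [donf,nyr] add [rxnsu,xlq] -> 12 lines: gta skvto okeo rxnsu xlq yij ttzgl knbfx lmxw dsb zyts iqzu
Hunk 2: at line 7 remove [knbfx] add [ewx,yurmv,yefgw] -> 14 lines: gta skvto okeo rxnsu xlq yij ttzgl ewx yurmv yefgw lmxw dsb zyts iqzu
Hunk 3: at line 12 remove [zyts] add [cafar,vcpmt,zcw] -> 16 lines: gta skvto okeo rxnsu xlq yij ttzgl ewx yurmv yefgw lmxw dsb cafar vcpmt zcw iqzu
Final line 13: cafar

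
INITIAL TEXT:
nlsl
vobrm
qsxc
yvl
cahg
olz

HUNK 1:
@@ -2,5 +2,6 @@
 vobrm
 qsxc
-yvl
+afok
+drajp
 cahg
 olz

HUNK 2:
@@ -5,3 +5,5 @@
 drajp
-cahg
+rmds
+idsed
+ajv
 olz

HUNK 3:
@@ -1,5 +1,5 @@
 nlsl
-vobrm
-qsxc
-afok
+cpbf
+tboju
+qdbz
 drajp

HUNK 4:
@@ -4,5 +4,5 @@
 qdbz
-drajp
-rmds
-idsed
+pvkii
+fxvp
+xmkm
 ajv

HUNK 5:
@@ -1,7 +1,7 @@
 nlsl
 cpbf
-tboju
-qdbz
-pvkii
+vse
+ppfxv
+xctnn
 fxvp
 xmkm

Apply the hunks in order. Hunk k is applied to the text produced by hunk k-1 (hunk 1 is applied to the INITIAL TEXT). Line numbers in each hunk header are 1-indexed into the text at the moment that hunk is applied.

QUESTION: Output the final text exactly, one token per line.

Hunk 1: at line 2 remove [yvl] add [afok,drajp] -> 7 lines: nlsl vobrm qsxc afok drajp cahg olz
Hunk 2: at line 5 remove [cahg] add [rmds,idsed,ajv] -> 9 lines: nlsl vobrm qsxc afok drajp rmds idsed ajv olz
Hunk 3: at line 1 remove [vobrm,qsxc,afok] add [cpbf,tboju,qdbz] -> 9 lines: nlsl cpbf tboju qdbz drajp rmds idsed ajv olz
Hunk 4: at line 4 remove [drajp,rmds,idsed] add [pvkii,fxvp,xmkm] -> 9 lines: nlsl cpbf tboju qdbz pvkii fxvp xmkm ajv olz
Hunk 5: at line 1 remove [tboju,qdbz,pvkii] add [vse,ppfxv,xctnn] -> 9 lines: nlsl cpbf vse ppfxv xctnn fxvp xmkm ajv olz

Answer: nlsl
cpbf
vse
ppfxv
xctnn
fxvp
xmkm
ajv
olz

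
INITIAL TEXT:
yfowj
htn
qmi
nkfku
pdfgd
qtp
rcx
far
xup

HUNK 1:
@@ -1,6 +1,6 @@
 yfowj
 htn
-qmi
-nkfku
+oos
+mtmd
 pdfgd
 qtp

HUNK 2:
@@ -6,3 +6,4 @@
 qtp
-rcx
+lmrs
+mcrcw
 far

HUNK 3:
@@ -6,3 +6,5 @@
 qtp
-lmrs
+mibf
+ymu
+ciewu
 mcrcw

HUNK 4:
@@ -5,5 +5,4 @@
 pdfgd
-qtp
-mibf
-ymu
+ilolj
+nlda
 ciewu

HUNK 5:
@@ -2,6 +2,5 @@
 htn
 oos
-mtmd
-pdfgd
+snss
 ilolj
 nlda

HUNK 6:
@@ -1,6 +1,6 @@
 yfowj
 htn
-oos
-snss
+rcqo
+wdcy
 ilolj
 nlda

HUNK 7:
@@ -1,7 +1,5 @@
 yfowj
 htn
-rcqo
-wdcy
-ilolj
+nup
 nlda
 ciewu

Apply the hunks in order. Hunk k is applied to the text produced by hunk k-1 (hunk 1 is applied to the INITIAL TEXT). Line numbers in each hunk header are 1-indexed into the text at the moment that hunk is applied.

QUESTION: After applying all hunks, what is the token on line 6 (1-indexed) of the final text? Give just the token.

Answer: mcrcw

Derivation:
Hunk 1: at line 1 remove [qmi,nkfku] add [oos,mtmd] -> 9 lines: yfowj htn oos mtmd pdfgd qtp rcx far xup
Hunk 2: at line 6 remove [rcx] add [lmrs,mcrcw] -> 10 lines: yfowj htn oos mtmd pdfgd qtp lmrs mcrcw far xup
Hunk 3: at line 6 remove [lmrs] add [mibf,ymu,ciewu] -> 12 lines: yfowj htn oos mtmd pdfgd qtp mibf ymu ciewu mcrcw far xup
Hunk 4: at line 5 remove [qtp,mibf,ymu] add [ilolj,nlda] -> 11 lines: yfowj htn oos mtmd pdfgd ilolj nlda ciewu mcrcw far xup
Hunk 5: at line 2 remove [mtmd,pdfgd] add [snss] -> 10 lines: yfowj htn oos snss ilolj nlda ciewu mcrcw far xup
Hunk 6: at line 1 remove [oos,snss] add [rcqo,wdcy] -> 10 lines: yfowj htn rcqo wdcy ilolj nlda ciewu mcrcw far xup
Hunk 7: at line 1 remove [rcqo,wdcy,ilolj] add [nup] -> 8 lines: yfowj htn nup nlda ciewu mcrcw far xup
Final line 6: mcrcw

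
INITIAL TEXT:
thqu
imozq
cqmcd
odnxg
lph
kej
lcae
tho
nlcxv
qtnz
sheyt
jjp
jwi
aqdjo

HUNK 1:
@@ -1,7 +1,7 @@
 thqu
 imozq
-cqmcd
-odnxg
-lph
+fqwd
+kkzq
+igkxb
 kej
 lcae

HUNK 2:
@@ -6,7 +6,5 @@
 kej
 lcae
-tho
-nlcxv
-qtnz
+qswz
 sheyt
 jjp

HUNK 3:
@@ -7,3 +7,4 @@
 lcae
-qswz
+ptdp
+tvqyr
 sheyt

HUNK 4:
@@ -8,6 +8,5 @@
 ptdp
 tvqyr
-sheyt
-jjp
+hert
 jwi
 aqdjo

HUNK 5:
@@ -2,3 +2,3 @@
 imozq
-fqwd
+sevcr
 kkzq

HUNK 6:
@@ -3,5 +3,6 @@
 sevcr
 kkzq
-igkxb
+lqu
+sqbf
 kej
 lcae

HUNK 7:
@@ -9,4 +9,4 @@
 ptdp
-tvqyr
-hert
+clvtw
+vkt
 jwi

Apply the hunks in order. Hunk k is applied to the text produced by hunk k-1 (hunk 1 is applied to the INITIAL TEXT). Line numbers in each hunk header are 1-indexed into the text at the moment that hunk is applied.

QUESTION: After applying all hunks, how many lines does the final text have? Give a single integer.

Hunk 1: at line 1 remove [cqmcd,odnxg,lph] add [fqwd,kkzq,igkxb] -> 14 lines: thqu imozq fqwd kkzq igkxb kej lcae tho nlcxv qtnz sheyt jjp jwi aqdjo
Hunk 2: at line 6 remove [tho,nlcxv,qtnz] add [qswz] -> 12 lines: thqu imozq fqwd kkzq igkxb kej lcae qswz sheyt jjp jwi aqdjo
Hunk 3: at line 7 remove [qswz] add [ptdp,tvqyr] -> 13 lines: thqu imozq fqwd kkzq igkxb kej lcae ptdp tvqyr sheyt jjp jwi aqdjo
Hunk 4: at line 8 remove [sheyt,jjp] add [hert] -> 12 lines: thqu imozq fqwd kkzq igkxb kej lcae ptdp tvqyr hert jwi aqdjo
Hunk 5: at line 2 remove [fqwd] add [sevcr] -> 12 lines: thqu imozq sevcr kkzq igkxb kej lcae ptdp tvqyr hert jwi aqdjo
Hunk 6: at line 3 remove [igkxb] add [lqu,sqbf] -> 13 lines: thqu imozq sevcr kkzq lqu sqbf kej lcae ptdp tvqyr hert jwi aqdjo
Hunk 7: at line 9 remove [tvqyr,hert] add [clvtw,vkt] -> 13 lines: thqu imozq sevcr kkzq lqu sqbf kej lcae ptdp clvtw vkt jwi aqdjo
Final line count: 13

Answer: 13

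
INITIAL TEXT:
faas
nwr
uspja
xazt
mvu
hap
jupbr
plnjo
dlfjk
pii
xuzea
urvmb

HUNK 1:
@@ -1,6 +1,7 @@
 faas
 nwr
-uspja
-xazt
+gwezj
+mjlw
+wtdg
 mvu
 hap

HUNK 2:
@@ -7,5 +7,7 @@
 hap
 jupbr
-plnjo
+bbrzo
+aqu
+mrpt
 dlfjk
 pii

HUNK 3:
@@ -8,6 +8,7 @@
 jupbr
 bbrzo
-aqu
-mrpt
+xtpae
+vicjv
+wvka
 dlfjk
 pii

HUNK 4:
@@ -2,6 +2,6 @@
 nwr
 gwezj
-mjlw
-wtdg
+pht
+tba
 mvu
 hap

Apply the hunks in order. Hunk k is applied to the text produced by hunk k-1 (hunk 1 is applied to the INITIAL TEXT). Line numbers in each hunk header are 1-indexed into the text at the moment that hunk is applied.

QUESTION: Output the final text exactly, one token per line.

Hunk 1: at line 1 remove [uspja,xazt] add [gwezj,mjlw,wtdg] -> 13 lines: faas nwr gwezj mjlw wtdg mvu hap jupbr plnjo dlfjk pii xuzea urvmb
Hunk 2: at line 7 remove [plnjo] add [bbrzo,aqu,mrpt] -> 15 lines: faas nwr gwezj mjlw wtdg mvu hap jupbr bbrzo aqu mrpt dlfjk pii xuzea urvmb
Hunk 3: at line 8 remove [aqu,mrpt] add [xtpae,vicjv,wvka] -> 16 lines: faas nwr gwezj mjlw wtdg mvu hap jupbr bbrzo xtpae vicjv wvka dlfjk pii xuzea urvmb
Hunk 4: at line 2 remove [mjlw,wtdg] add [pht,tba] -> 16 lines: faas nwr gwezj pht tba mvu hap jupbr bbrzo xtpae vicjv wvka dlfjk pii xuzea urvmb

Answer: faas
nwr
gwezj
pht
tba
mvu
hap
jupbr
bbrzo
xtpae
vicjv
wvka
dlfjk
pii
xuzea
urvmb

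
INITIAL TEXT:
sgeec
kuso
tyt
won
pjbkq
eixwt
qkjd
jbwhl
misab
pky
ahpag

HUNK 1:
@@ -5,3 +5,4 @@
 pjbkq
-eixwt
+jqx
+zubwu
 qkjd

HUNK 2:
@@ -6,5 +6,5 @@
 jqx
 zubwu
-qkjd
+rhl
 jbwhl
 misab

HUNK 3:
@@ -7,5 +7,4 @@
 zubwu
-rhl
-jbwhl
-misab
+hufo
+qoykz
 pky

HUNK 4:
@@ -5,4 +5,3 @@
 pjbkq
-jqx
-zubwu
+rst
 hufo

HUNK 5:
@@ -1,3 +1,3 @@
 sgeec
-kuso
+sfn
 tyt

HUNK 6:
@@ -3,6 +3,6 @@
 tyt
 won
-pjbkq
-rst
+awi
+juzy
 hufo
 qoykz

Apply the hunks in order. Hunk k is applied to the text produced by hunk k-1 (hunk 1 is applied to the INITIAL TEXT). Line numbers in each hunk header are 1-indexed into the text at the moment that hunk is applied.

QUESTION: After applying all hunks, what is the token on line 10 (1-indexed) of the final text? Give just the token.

Hunk 1: at line 5 remove [eixwt] add [jqx,zubwu] -> 12 lines: sgeec kuso tyt won pjbkq jqx zubwu qkjd jbwhl misab pky ahpag
Hunk 2: at line 6 remove [qkjd] add [rhl] -> 12 lines: sgeec kuso tyt won pjbkq jqx zubwu rhl jbwhl misab pky ahpag
Hunk 3: at line 7 remove [rhl,jbwhl,misab] add [hufo,qoykz] -> 11 lines: sgeec kuso tyt won pjbkq jqx zubwu hufo qoykz pky ahpag
Hunk 4: at line 5 remove [jqx,zubwu] add [rst] -> 10 lines: sgeec kuso tyt won pjbkq rst hufo qoykz pky ahpag
Hunk 5: at line 1 remove [kuso] add [sfn] -> 10 lines: sgeec sfn tyt won pjbkq rst hufo qoykz pky ahpag
Hunk 6: at line 3 remove [pjbkq,rst] add [awi,juzy] -> 10 lines: sgeec sfn tyt won awi juzy hufo qoykz pky ahpag
Final line 10: ahpag

Answer: ahpag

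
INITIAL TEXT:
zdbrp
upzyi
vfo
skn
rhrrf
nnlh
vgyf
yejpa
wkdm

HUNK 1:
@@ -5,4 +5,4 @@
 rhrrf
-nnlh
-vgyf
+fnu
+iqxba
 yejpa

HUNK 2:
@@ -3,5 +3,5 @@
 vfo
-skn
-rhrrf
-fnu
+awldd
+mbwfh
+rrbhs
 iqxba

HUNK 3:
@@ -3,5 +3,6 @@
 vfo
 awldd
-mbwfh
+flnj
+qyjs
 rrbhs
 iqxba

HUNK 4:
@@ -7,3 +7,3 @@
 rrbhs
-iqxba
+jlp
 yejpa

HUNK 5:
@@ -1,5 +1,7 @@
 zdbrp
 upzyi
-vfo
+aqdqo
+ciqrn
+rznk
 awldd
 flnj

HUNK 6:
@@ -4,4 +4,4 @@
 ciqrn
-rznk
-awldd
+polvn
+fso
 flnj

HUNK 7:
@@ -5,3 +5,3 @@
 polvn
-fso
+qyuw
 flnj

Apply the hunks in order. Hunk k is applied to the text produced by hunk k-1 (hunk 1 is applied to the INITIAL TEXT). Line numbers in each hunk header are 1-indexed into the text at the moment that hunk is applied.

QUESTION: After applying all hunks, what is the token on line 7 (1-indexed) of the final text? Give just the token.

Answer: flnj

Derivation:
Hunk 1: at line 5 remove [nnlh,vgyf] add [fnu,iqxba] -> 9 lines: zdbrp upzyi vfo skn rhrrf fnu iqxba yejpa wkdm
Hunk 2: at line 3 remove [skn,rhrrf,fnu] add [awldd,mbwfh,rrbhs] -> 9 lines: zdbrp upzyi vfo awldd mbwfh rrbhs iqxba yejpa wkdm
Hunk 3: at line 3 remove [mbwfh] add [flnj,qyjs] -> 10 lines: zdbrp upzyi vfo awldd flnj qyjs rrbhs iqxba yejpa wkdm
Hunk 4: at line 7 remove [iqxba] add [jlp] -> 10 lines: zdbrp upzyi vfo awldd flnj qyjs rrbhs jlp yejpa wkdm
Hunk 5: at line 1 remove [vfo] add [aqdqo,ciqrn,rznk] -> 12 lines: zdbrp upzyi aqdqo ciqrn rznk awldd flnj qyjs rrbhs jlp yejpa wkdm
Hunk 6: at line 4 remove [rznk,awldd] add [polvn,fso] -> 12 lines: zdbrp upzyi aqdqo ciqrn polvn fso flnj qyjs rrbhs jlp yejpa wkdm
Hunk 7: at line 5 remove [fso] add [qyuw] -> 12 lines: zdbrp upzyi aqdqo ciqrn polvn qyuw flnj qyjs rrbhs jlp yejpa wkdm
Final line 7: flnj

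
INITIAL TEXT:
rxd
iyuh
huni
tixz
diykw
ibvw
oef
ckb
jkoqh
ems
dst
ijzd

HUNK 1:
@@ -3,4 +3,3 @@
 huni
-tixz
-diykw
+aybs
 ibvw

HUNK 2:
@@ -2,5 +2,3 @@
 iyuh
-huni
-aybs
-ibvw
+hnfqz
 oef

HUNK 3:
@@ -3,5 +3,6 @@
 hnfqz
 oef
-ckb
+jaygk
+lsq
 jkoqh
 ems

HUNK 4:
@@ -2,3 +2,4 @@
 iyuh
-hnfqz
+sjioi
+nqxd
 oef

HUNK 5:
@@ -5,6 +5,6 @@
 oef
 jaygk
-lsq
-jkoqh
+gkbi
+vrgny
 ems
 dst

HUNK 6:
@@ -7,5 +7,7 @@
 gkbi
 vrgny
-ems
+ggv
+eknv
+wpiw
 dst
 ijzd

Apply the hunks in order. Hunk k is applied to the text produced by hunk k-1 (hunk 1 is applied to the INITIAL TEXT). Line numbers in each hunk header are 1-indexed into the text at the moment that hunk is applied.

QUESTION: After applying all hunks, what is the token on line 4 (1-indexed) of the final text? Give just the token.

Hunk 1: at line 3 remove [tixz,diykw] add [aybs] -> 11 lines: rxd iyuh huni aybs ibvw oef ckb jkoqh ems dst ijzd
Hunk 2: at line 2 remove [huni,aybs,ibvw] add [hnfqz] -> 9 lines: rxd iyuh hnfqz oef ckb jkoqh ems dst ijzd
Hunk 3: at line 3 remove [ckb] add [jaygk,lsq] -> 10 lines: rxd iyuh hnfqz oef jaygk lsq jkoqh ems dst ijzd
Hunk 4: at line 2 remove [hnfqz] add [sjioi,nqxd] -> 11 lines: rxd iyuh sjioi nqxd oef jaygk lsq jkoqh ems dst ijzd
Hunk 5: at line 5 remove [lsq,jkoqh] add [gkbi,vrgny] -> 11 lines: rxd iyuh sjioi nqxd oef jaygk gkbi vrgny ems dst ijzd
Hunk 6: at line 7 remove [ems] add [ggv,eknv,wpiw] -> 13 lines: rxd iyuh sjioi nqxd oef jaygk gkbi vrgny ggv eknv wpiw dst ijzd
Final line 4: nqxd

Answer: nqxd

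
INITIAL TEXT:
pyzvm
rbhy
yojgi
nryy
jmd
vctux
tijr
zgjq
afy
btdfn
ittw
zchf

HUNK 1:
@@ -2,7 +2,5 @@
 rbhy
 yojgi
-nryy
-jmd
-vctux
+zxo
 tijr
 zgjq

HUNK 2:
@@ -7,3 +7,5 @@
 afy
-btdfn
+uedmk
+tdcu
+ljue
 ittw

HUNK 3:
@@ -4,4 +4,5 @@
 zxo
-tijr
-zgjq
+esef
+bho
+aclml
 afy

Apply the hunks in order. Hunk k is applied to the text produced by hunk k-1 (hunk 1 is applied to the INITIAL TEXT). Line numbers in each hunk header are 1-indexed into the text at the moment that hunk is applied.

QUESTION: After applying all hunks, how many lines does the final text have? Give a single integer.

Hunk 1: at line 2 remove [nryy,jmd,vctux] add [zxo] -> 10 lines: pyzvm rbhy yojgi zxo tijr zgjq afy btdfn ittw zchf
Hunk 2: at line 7 remove [btdfn] add [uedmk,tdcu,ljue] -> 12 lines: pyzvm rbhy yojgi zxo tijr zgjq afy uedmk tdcu ljue ittw zchf
Hunk 3: at line 4 remove [tijr,zgjq] add [esef,bho,aclml] -> 13 lines: pyzvm rbhy yojgi zxo esef bho aclml afy uedmk tdcu ljue ittw zchf
Final line count: 13

Answer: 13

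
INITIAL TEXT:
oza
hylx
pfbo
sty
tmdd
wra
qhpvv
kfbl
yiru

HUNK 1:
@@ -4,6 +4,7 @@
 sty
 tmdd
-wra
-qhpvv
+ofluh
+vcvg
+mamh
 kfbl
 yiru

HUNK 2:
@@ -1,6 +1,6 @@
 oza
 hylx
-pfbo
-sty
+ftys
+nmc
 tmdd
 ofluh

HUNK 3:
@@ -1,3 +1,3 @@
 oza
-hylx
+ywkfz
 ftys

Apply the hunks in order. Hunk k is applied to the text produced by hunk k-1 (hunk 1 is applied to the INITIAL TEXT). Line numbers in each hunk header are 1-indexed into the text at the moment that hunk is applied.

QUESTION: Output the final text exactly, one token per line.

Answer: oza
ywkfz
ftys
nmc
tmdd
ofluh
vcvg
mamh
kfbl
yiru

Derivation:
Hunk 1: at line 4 remove [wra,qhpvv] add [ofluh,vcvg,mamh] -> 10 lines: oza hylx pfbo sty tmdd ofluh vcvg mamh kfbl yiru
Hunk 2: at line 1 remove [pfbo,sty] add [ftys,nmc] -> 10 lines: oza hylx ftys nmc tmdd ofluh vcvg mamh kfbl yiru
Hunk 3: at line 1 remove [hylx] add [ywkfz] -> 10 lines: oza ywkfz ftys nmc tmdd ofluh vcvg mamh kfbl yiru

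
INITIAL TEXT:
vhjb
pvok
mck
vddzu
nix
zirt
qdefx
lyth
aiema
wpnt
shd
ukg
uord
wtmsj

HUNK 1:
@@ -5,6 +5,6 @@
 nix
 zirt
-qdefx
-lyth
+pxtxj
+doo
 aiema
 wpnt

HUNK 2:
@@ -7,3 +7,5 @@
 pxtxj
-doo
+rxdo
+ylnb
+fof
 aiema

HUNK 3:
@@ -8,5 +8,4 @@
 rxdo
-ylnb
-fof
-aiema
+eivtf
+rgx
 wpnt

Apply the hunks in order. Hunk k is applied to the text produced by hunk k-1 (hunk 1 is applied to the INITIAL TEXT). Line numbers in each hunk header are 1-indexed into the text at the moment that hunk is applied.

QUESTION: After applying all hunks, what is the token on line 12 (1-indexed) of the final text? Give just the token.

Hunk 1: at line 5 remove [qdefx,lyth] add [pxtxj,doo] -> 14 lines: vhjb pvok mck vddzu nix zirt pxtxj doo aiema wpnt shd ukg uord wtmsj
Hunk 2: at line 7 remove [doo] add [rxdo,ylnb,fof] -> 16 lines: vhjb pvok mck vddzu nix zirt pxtxj rxdo ylnb fof aiema wpnt shd ukg uord wtmsj
Hunk 3: at line 8 remove [ylnb,fof,aiema] add [eivtf,rgx] -> 15 lines: vhjb pvok mck vddzu nix zirt pxtxj rxdo eivtf rgx wpnt shd ukg uord wtmsj
Final line 12: shd

Answer: shd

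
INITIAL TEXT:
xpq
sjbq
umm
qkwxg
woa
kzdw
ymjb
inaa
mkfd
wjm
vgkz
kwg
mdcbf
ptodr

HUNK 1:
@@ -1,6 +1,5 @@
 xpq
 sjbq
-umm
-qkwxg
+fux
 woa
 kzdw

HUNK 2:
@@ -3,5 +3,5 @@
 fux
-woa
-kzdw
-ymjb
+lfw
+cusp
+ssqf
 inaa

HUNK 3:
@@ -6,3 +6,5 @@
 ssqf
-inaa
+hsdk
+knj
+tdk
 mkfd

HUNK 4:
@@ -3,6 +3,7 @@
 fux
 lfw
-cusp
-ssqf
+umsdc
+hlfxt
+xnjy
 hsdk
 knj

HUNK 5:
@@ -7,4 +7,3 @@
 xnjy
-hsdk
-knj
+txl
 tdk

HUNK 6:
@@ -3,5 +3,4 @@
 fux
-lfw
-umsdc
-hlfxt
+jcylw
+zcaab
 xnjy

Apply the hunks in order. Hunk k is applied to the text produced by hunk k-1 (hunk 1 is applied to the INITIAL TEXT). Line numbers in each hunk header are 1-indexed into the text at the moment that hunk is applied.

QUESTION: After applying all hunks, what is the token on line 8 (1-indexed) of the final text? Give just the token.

Answer: tdk

Derivation:
Hunk 1: at line 1 remove [umm,qkwxg] add [fux] -> 13 lines: xpq sjbq fux woa kzdw ymjb inaa mkfd wjm vgkz kwg mdcbf ptodr
Hunk 2: at line 3 remove [woa,kzdw,ymjb] add [lfw,cusp,ssqf] -> 13 lines: xpq sjbq fux lfw cusp ssqf inaa mkfd wjm vgkz kwg mdcbf ptodr
Hunk 3: at line 6 remove [inaa] add [hsdk,knj,tdk] -> 15 lines: xpq sjbq fux lfw cusp ssqf hsdk knj tdk mkfd wjm vgkz kwg mdcbf ptodr
Hunk 4: at line 3 remove [cusp,ssqf] add [umsdc,hlfxt,xnjy] -> 16 lines: xpq sjbq fux lfw umsdc hlfxt xnjy hsdk knj tdk mkfd wjm vgkz kwg mdcbf ptodr
Hunk 5: at line 7 remove [hsdk,knj] add [txl] -> 15 lines: xpq sjbq fux lfw umsdc hlfxt xnjy txl tdk mkfd wjm vgkz kwg mdcbf ptodr
Hunk 6: at line 3 remove [lfw,umsdc,hlfxt] add [jcylw,zcaab] -> 14 lines: xpq sjbq fux jcylw zcaab xnjy txl tdk mkfd wjm vgkz kwg mdcbf ptodr
Final line 8: tdk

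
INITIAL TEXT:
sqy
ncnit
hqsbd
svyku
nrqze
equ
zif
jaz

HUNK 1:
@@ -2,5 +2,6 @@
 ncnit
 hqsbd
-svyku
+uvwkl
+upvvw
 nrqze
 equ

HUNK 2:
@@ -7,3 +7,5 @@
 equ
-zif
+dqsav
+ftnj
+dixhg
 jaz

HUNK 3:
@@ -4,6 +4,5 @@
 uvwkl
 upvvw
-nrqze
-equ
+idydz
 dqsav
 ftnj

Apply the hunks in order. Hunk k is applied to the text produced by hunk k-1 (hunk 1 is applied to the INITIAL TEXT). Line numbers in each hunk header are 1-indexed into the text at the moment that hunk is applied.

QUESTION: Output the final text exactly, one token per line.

Answer: sqy
ncnit
hqsbd
uvwkl
upvvw
idydz
dqsav
ftnj
dixhg
jaz

Derivation:
Hunk 1: at line 2 remove [svyku] add [uvwkl,upvvw] -> 9 lines: sqy ncnit hqsbd uvwkl upvvw nrqze equ zif jaz
Hunk 2: at line 7 remove [zif] add [dqsav,ftnj,dixhg] -> 11 lines: sqy ncnit hqsbd uvwkl upvvw nrqze equ dqsav ftnj dixhg jaz
Hunk 3: at line 4 remove [nrqze,equ] add [idydz] -> 10 lines: sqy ncnit hqsbd uvwkl upvvw idydz dqsav ftnj dixhg jaz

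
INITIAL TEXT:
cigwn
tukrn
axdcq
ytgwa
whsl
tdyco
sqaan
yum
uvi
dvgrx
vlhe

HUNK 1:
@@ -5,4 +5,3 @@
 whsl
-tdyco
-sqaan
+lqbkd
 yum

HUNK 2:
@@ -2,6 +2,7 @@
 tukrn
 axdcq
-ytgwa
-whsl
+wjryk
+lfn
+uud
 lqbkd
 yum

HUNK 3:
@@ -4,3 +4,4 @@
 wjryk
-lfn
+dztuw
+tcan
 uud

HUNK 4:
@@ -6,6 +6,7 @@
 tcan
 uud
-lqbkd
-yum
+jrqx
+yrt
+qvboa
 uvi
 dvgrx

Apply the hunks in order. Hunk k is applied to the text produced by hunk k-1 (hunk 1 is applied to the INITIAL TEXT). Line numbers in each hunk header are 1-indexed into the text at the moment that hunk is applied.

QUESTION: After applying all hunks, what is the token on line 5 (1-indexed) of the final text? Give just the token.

Answer: dztuw

Derivation:
Hunk 1: at line 5 remove [tdyco,sqaan] add [lqbkd] -> 10 lines: cigwn tukrn axdcq ytgwa whsl lqbkd yum uvi dvgrx vlhe
Hunk 2: at line 2 remove [ytgwa,whsl] add [wjryk,lfn,uud] -> 11 lines: cigwn tukrn axdcq wjryk lfn uud lqbkd yum uvi dvgrx vlhe
Hunk 3: at line 4 remove [lfn] add [dztuw,tcan] -> 12 lines: cigwn tukrn axdcq wjryk dztuw tcan uud lqbkd yum uvi dvgrx vlhe
Hunk 4: at line 6 remove [lqbkd,yum] add [jrqx,yrt,qvboa] -> 13 lines: cigwn tukrn axdcq wjryk dztuw tcan uud jrqx yrt qvboa uvi dvgrx vlhe
Final line 5: dztuw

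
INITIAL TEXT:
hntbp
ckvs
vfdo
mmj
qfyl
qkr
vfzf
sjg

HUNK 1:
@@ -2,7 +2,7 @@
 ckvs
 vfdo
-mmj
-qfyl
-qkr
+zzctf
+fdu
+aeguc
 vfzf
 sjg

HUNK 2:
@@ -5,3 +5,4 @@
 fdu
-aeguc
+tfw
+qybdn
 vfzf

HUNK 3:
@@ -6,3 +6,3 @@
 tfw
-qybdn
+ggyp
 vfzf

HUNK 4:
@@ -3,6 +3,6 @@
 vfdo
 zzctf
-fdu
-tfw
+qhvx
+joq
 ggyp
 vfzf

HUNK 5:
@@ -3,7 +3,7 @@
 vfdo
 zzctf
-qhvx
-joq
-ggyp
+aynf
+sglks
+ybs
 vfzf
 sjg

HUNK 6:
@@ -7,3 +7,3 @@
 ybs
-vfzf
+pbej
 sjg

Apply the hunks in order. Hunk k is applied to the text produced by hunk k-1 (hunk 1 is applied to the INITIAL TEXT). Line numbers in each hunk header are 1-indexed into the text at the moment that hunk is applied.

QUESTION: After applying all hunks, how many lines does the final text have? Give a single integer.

Answer: 9

Derivation:
Hunk 1: at line 2 remove [mmj,qfyl,qkr] add [zzctf,fdu,aeguc] -> 8 lines: hntbp ckvs vfdo zzctf fdu aeguc vfzf sjg
Hunk 2: at line 5 remove [aeguc] add [tfw,qybdn] -> 9 lines: hntbp ckvs vfdo zzctf fdu tfw qybdn vfzf sjg
Hunk 3: at line 6 remove [qybdn] add [ggyp] -> 9 lines: hntbp ckvs vfdo zzctf fdu tfw ggyp vfzf sjg
Hunk 4: at line 3 remove [fdu,tfw] add [qhvx,joq] -> 9 lines: hntbp ckvs vfdo zzctf qhvx joq ggyp vfzf sjg
Hunk 5: at line 3 remove [qhvx,joq,ggyp] add [aynf,sglks,ybs] -> 9 lines: hntbp ckvs vfdo zzctf aynf sglks ybs vfzf sjg
Hunk 6: at line 7 remove [vfzf] add [pbej] -> 9 lines: hntbp ckvs vfdo zzctf aynf sglks ybs pbej sjg
Final line count: 9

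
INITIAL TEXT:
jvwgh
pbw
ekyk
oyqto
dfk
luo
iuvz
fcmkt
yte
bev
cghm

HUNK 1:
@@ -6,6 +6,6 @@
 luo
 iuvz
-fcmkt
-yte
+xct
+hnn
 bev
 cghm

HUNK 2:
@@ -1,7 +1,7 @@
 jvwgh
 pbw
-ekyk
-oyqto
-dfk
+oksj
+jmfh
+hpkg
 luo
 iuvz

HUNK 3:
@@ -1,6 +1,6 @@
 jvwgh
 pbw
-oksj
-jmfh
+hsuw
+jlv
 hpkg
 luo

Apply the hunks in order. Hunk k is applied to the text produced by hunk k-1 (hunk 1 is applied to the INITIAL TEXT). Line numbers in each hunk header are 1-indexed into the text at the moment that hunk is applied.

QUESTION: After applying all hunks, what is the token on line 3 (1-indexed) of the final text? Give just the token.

Hunk 1: at line 6 remove [fcmkt,yte] add [xct,hnn] -> 11 lines: jvwgh pbw ekyk oyqto dfk luo iuvz xct hnn bev cghm
Hunk 2: at line 1 remove [ekyk,oyqto,dfk] add [oksj,jmfh,hpkg] -> 11 lines: jvwgh pbw oksj jmfh hpkg luo iuvz xct hnn bev cghm
Hunk 3: at line 1 remove [oksj,jmfh] add [hsuw,jlv] -> 11 lines: jvwgh pbw hsuw jlv hpkg luo iuvz xct hnn bev cghm
Final line 3: hsuw

Answer: hsuw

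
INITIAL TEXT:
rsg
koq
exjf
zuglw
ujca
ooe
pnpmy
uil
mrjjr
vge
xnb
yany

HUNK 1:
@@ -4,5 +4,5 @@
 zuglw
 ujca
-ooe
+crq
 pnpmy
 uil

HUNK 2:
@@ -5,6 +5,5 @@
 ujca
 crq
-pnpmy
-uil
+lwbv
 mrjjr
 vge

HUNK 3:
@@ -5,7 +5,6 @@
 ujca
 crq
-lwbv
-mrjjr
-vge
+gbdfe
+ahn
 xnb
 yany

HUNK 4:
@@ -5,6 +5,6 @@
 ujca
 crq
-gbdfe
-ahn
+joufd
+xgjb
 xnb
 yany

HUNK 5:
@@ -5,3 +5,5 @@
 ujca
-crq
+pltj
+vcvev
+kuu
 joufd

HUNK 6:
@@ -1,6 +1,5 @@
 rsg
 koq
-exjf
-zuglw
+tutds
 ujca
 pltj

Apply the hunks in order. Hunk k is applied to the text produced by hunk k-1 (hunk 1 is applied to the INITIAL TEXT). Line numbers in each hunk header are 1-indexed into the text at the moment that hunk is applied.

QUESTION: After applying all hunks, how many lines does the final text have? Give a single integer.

Hunk 1: at line 4 remove [ooe] add [crq] -> 12 lines: rsg koq exjf zuglw ujca crq pnpmy uil mrjjr vge xnb yany
Hunk 2: at line 5 remove [pnpmy,uil] add [lwbv] -> 11 lines: rsg koq exjf zuglw ujca crq lwbv mrjjr vge xnb yany
Hunk 3: at line 5 remove [lwbv,mrjjr,vge] add [gbdfe,ahn] -> 10 lines: rsg koq exjf zuglw ujca crq gbdfe ahn xnb yany
Hunk 4: at line 5 remove [gbdfe,ahn] add [joufd,xgjb] -> 10 lines: rsg koq exjf zuglw ujca crq joufd xgjb xnb yany
Hunk 5: at line 5 remove [crq] add [pltj,vcvev,kuu] -> 12 lines: rsg koq exjf zuglw ujca pltj vcvev kuu joufd xgjb xnb yany
Hunk 6: at line 1 remove [exjf,zuglw] add [tutds] -> 11 lines: rsg koq tutds ujca pltj vcvev kuu joufd xgjb xnb yany
Final line count: 11

Answer: 11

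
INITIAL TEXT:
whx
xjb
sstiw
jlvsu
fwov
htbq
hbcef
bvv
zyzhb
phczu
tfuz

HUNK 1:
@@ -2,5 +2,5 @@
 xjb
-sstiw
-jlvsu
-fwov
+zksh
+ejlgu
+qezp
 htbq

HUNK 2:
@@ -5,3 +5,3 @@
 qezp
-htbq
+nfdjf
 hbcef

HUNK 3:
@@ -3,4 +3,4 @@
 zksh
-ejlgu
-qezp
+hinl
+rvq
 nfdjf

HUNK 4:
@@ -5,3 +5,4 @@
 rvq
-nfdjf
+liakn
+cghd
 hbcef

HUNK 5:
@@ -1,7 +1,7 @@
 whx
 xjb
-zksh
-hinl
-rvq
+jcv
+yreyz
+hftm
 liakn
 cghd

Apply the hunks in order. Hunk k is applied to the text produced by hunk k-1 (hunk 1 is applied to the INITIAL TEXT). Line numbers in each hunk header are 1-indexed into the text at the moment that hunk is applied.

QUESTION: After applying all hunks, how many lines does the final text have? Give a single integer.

Hunk 1: at line 2 remove [sstiw,jlvsu,fwov] add [zksh,ejlgu,qezp] -> 11 lines: whx xjb zksh ejlgu qezp htbq hbcef bvv zyzhb phczu tfuz
Hunk 2: at line 5 remove [htbq] add [nfdjf] -> 11 lines: whx xjb zksh ejlgu qezp nfdjf hbcef bvv zyzhb phczu tfuz
Hunk 3: at line 3 remove [ejlgu,qezp] add [hinl,rvq] -> 11 lines: whx xjb zksh hinl rvq nfdjf hbcef bvv zyzhb phczu tfuz
Hunk 4: at line 5 remove [nfdjf] add [liakn,cghd] -> 12 lines: whx xjb zksh hinl rvq liakn cghd hbcef bvv zyzhb phczu tfuz
Hunk 5: at line 1 remove [zksh,hinl,rvq] add [jcv,yreyz,hftm] -> 12 lines: whx xjb jcv yreyz hftm liakn cghd hbcef bvv zyzhb phczu tfuz
Final line count: 12

Answer: 12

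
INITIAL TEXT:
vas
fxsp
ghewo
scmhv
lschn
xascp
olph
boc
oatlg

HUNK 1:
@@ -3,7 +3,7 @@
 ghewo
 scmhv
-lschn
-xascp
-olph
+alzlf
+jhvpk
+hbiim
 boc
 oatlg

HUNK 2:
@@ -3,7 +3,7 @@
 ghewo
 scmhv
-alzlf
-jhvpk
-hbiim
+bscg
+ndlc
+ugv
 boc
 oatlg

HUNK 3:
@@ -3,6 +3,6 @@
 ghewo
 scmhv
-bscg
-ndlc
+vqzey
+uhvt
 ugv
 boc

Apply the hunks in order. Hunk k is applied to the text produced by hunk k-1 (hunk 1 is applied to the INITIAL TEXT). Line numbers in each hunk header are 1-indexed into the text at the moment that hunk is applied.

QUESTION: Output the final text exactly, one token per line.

Answer: vas
fxsp
ghewo
scmhv
vqzey
uhvt
ugv
boc
oatlg

Derivation:
Hunk 1: at line 3 remove [lschn,xascp,olph] add [alzlf,jhvpk,hbiim] -> 9 lines: vas fxsp ghewo scmhv alzlf jhvpk hbiim boc oatlg
Hunk 2: at line 3 remove [alzlf,jhvpk,hbiim] add [bscg,ndlc,ugv] -> 9 lines: vas fxsp ghewo scmhv bscg ndlc ugv boc oatlg
Hunk 3: at line 3 remove [bscg,ndlc] add [vqzey,uhvt] -> 9 lines: vas fxsp ghewo scmhv vqzey uhvt ugv boc oatlg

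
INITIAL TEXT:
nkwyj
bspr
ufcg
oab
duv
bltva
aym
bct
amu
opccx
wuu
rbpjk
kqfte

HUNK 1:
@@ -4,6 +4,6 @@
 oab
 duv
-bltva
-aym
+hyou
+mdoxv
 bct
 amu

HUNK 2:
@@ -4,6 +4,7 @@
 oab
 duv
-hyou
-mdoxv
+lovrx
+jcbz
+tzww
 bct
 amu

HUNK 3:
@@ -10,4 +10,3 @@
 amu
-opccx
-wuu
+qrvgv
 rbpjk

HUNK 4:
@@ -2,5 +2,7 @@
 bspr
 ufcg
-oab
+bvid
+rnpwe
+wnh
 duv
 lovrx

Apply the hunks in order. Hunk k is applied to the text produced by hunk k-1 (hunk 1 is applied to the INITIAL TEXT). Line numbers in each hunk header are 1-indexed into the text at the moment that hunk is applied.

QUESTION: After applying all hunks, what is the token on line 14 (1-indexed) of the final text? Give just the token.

Answer: rbpjk

Derivation:
Hunk 1: at line 4 remove [bltva,aym] add [hyou,mdoxv] -> 13 lines: nkwyj bspr ufcg oab duv hyou mdoxv bct amu opccx wuu rbpjk kqfte
Hunk 2: at line 4 remove [hyou,mdoxv] add [lovrx,jcbz,tzww] -> 14 lines: nkwyj bspr ufcg oab duv lovrx jcbz tzww bct amu opccx wuu rbpjk kqfte
Hunk 3: at line 10 remove [opccx,wuu] add [qrvgv] -> 13 lines: nkwyj bspr ufcg oab duv lovrx jcbz tzww bct amu qrvgv rbpjk kqfte
Hunk 4: at line 2 remove [oab] add [bvid,rnpwe,wnh] -> 15 lines: nkwyj bspr ufcg bvid rnpwe wnh duv lovrx jcbz tzww bct amu qrvgv rbpjk kqfte
Final line 14: rbpjk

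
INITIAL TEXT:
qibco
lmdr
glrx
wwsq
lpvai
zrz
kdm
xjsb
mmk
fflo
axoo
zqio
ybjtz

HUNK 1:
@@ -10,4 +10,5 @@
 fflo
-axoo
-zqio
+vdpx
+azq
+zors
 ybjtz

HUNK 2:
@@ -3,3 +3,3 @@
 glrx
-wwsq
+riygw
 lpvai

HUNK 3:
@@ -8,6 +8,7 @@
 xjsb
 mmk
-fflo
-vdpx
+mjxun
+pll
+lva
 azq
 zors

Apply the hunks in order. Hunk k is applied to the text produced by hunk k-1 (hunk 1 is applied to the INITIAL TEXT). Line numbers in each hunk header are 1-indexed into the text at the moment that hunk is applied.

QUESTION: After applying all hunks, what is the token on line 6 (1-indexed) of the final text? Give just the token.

Hunk 1: at line 10 remove [axoo,zqio] add [vdpx,azq,zors] -> 14 lines: qibco lmdr glrx wwsq lpvai zrz kdm xjsb mmk fflo vdpx azq zors ybjtz
Hunk 2: at line 3 remove [wwsq] add [riygw] -> 14 lines: qibco lmdr glrx riygw lpvai zrz kdm xjsb mmk fflo vdpx azq zors ybjtz
Hunk 3: at line 8 remove [fflo,vdpx] add [mjxun,pll,lva] -> 15 lines: qibco lmdr glrx riygw lpvai zrz kdm xjsb mmk mjxun pll lva azq zors ybjtz
Final line 6: zrz

Answer: zrz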